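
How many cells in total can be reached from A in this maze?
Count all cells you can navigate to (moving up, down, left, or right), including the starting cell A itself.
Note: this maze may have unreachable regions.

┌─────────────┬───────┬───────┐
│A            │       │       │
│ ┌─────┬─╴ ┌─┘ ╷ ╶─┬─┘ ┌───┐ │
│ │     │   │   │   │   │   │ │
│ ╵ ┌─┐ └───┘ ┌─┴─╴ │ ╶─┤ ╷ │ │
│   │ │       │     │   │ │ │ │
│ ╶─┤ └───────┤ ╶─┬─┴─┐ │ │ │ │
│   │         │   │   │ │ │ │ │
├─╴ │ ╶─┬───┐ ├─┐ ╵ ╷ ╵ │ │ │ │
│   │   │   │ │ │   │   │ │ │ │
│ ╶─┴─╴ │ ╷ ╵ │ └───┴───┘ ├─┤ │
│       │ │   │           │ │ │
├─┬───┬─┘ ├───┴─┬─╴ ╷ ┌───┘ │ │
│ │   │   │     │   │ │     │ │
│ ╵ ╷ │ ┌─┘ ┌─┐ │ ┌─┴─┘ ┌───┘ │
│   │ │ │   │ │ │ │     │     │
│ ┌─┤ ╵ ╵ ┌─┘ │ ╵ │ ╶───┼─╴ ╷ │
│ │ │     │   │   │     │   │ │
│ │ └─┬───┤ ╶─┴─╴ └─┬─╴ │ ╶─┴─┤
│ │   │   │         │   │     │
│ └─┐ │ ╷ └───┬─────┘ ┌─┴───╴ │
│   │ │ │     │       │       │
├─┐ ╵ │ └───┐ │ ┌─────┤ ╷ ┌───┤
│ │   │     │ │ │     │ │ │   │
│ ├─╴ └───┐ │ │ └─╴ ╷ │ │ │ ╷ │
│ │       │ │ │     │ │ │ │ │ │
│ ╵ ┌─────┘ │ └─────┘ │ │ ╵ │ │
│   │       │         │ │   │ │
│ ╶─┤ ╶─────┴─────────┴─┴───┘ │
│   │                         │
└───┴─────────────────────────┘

Using BFS/flood-fill to find all reachable cells from A:
Maze size: 15 × 15 = 225 total cells
All cells are reachable — the maze is fully connected.
Reachable cells: 225

Reachable region (· marks reachable cells):

┌─────────────┬───────┬───────┐
│A · · · · · ·│· · · ·│· · · ·│
│ ┌─────┬─╴ ┌─┘ ╷ ╶─┬─┘ ┌───┐ │
│·│· · ·│· ·│· ·│· ·│· ·│· ·│·│
│ ╵ ┌─┐ └───┘ ┌─┴─╴ │ ╶─┤ ╷ │ │
│· ·│·│· · · ·│· · ·│· ·│·│·│·│
│ ╶─┤ └───────┤ ╶─┬─┴─┐ │ │ │ │
│· ·│· · · · ·│· ·│· ·│·│·│·│·│
├─╴ │ ╶─┬───┐ ├─┐ ╵ ╷ ╵ │ │ │ │
│· ·│· ·│· ·│·│·│· ·│· ·│·│·│·│
│ ╶─┴─╴ │ ╷ ╵ │ └───┴───┘ ├─┤ │
│· · · ·│·│· ·│· · · · · ·│·│·│
├─┬───┬─┘ ├───┴─┬─╴ ╷ ┌───┘ │ │
│·│· ·│· ·│· · ·│· ·│·│· · ·│·│
│ ╵ ╷ │ ┌─┘ ┌─┐ │ ┌─┴─┘ ┌───┘ │
│· ·│·│·│· ·│·│·│·│· · ·│· · ·│
│ ┌─┤ ╵ ╵ ┌─┘ │ ╵ │ ╶───┼─╴ ╷ │
│·│·│· · ·│· ·│· ·│· · ·│· ·│·│
│ │ └─┬───┤ ╶─┴─╴ └─┬─╴ │ ╶─┴─┤
│·│· ·│· ·│· · · · ·│· ·│· · ·│
│ └─┐ │ ╷ └───┬─────┘ ┌─┴───╴ │
│· ·│·│·│· · ·│· · · ·│· · · ·│
├─┐ ╵ │ └───┐ │ ┌─────┤ ╷ ┌───┤
│·│· ·│· · ·│·│·│· · ·│·│·│· ·│
│ ├─╴ └───┐ │ │ └─╴ ╷ │ │ │ ╷ │
│·│· · · ·│·│·│· · ·│·│·│·│·│·│
│ ╵ ┌─────┘ │ └─────┘ │ │ ╵ │ │
│· ·│· · · ·│· · · · ·│·│· ·│·│
│ ╶─┤ ╶─────┴─────────┴─┴───┘ │
│· ·│· · · · · · · · · · · · ·│
└───┴─────────────────────────┘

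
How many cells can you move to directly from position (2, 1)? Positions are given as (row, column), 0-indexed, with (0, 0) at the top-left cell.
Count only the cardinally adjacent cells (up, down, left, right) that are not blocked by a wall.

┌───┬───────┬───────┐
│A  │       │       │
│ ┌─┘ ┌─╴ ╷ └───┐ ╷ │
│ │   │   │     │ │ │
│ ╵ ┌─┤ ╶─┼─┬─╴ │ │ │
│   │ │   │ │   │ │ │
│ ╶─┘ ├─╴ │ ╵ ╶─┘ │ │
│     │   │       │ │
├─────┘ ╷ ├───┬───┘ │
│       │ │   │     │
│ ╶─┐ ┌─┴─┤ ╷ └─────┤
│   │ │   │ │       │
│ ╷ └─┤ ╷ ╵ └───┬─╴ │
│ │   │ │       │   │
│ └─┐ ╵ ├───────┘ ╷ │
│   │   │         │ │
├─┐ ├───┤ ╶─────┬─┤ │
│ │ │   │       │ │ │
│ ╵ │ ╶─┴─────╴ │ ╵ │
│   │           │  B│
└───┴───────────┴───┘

Checking passable neighbors of (2, 1):
Neighbors: (1, 1), (2, 0)
Count: 2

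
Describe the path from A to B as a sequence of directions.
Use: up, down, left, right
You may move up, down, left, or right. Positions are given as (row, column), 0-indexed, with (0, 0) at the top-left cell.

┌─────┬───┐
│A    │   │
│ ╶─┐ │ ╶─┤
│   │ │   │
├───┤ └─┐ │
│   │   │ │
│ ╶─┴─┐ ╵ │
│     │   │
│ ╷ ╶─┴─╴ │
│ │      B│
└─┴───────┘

Finding the path and converting it to directions:
Path through cells: (0,0) → (0,1) → (0,2) → (1,2) → (2,2) → (2,3) → (3,3) → (3,4) → (4,4)
Directions: right, right, down, down, right, down, right, down

Solution:

┌─────┬───┐
│A → ↓│   │
│ ╶─┐ │ ╶─┤
│   │↓│   │
├───┤ └─┐ │
│   │↳ ↓│ │
│ ╶─┴─┐ ╵ │
│     │↳ ↓│
│ ╷ ╶─┴─╴ │
│ │      B│
└─┴───────┘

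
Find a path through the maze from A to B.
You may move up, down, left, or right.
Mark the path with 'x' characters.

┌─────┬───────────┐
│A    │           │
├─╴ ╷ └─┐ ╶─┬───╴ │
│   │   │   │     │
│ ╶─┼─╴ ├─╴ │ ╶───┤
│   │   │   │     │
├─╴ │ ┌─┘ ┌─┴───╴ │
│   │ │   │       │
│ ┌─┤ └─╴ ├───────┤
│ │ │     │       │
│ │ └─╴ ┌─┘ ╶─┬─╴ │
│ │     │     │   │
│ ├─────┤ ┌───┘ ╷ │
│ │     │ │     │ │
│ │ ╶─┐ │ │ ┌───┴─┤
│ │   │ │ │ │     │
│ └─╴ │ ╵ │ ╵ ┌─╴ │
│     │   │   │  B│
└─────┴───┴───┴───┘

Finding the shortest path through the maze:
Path length: 42 steps
Directions: right → down → left → down → right → down → left → down → down → down → down → down → right → right → up → left → up → right → right → down → down → right → up → up → up → right → up → right → right → right → down → left → down → left → left → down → down → right → up → right → right → down

Solution:

┌─────┬───────────┐
│A x  │           │
├─╴ ╷ └─┐ ╶─┬───╴ │
│x x│   │   │     │
│ ╶─┼─╴ ├─╴ │ ╶───┤
│x x│   │   │     │
├─╴ │ ┌─┘ ┌─┴───╴ │
│x x│ │   │       │
│ ┌─┤ └─╴ ├───────┤
│x│ │     │x x x x│
│ │ └─╴ ┌─┘ ╶─┬─╴ │
│x│     │x x  │x x│
│ ├─────┤ ┌───┘ ╷ │
│x│x x x│x│x x x│ │
│ │ ╶─┐ │ │ ┌───┴─┤
│x│x x│x│x│x│x x x│
│ └─╴ │ ╵ │ ╵ ┌─╴ │
│x x x│x x│x x│  B│
└─────┴───┴───┴───┘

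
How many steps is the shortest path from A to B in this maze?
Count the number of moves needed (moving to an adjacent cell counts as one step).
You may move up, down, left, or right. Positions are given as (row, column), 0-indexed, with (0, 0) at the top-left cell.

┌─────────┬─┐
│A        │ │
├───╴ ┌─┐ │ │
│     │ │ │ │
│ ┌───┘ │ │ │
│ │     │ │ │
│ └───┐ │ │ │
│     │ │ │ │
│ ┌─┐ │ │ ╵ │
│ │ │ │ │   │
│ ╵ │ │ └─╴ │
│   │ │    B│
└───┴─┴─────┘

Using BFS to find shortest path:
Start: (0, 0), End: (5, 5)
Path found:
(0,0) → (0,1) → (0,2) → (0,3) → (0,4) → (1,4) → (2,4) → (3,4) → (4,4) → (4,5) → (5,5)
Number of steps: 10

Solution:

┌─────────┬─┐
│A → → → ↓│ │
├───╴ ┌─┐ │ │
│     │ │↓│ │
│ ┌───┘ │ │ │
│ │     │↓│ │
│ └───┐ │ │ │
│     │ │↓│ │
│ ┌─┐ │ │ ╵ │
│ │ │ │ │↳ ↓│
│ ╵ │ │ └─╴ │
│   │ │    B│
└───┴─┴─────┘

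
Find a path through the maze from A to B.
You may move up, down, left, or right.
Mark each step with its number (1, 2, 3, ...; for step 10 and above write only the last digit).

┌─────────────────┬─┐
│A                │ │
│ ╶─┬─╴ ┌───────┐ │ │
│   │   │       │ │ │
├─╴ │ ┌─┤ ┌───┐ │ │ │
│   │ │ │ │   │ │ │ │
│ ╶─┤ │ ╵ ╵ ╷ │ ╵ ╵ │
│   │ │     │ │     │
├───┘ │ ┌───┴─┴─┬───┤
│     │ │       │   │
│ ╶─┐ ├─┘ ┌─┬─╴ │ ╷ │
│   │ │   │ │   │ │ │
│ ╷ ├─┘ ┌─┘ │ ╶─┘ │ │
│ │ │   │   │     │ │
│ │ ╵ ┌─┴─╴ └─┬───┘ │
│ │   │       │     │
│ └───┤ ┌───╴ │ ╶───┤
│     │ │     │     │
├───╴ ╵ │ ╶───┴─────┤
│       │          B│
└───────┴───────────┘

Finding the shortest path through the maze:
Path length: 32 steps
Directions: right → right → right → down → left → down → down → down → left → left → down → down → down → down → right → right → down → right → up → up → right → right → right → down → left → left → down → right → right → right → right → right

Solution:

┌─────────────────┬─┐
│A 1 2 3          │ │
│ ╶─┬─╴ ┌───────┐ │ │
│   │5 4│       │ │ │
├─╴ │ ┌─┤ ┌───┐ │ │ │
│   │6│ │ │   │ │ │ │
│ ╶─┤ │ ╵ ╵ ╷ │ ╵ ╵ │
│   │7│     │ │     │
├───┘ │ ┌───┴─┴─┬───┤
│0 9 8│ │       │   │
│ ╶─┐ ├─┘ ┌─┬─╴ │ ╷ │
│1  │ │   │ │   │ │ │
│ ╷ ├─┘ ┌─┘ │ ╶─┘ │ │
│2│ │   │   │     │ │
│ │ ╵ ┌─┴─╴ └─┬───┘ │
│3│   │0 1 2 3│     │
│ └───┤ ┌───╴ │ ╶───┤
│4 5 6│9│6 5 4│     │
├───╴ ╵ │ ╶───┴─────┤
│    7 8│7 8 9 0 1 B│
└───────┴───────────┘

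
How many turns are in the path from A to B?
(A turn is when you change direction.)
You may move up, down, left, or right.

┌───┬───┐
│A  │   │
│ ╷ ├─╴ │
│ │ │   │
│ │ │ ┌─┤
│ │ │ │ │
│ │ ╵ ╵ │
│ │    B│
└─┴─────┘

Directions: right, down, down, down, right, right
Number of turns: 2

Solution:

┌───┬───┐
│A ↓│   │
│ ╷ ├─╴ │
│ │↓│   │
│ │ │ ┌─┤
│ │↓│ │ │
│ │ ╵ ╵ │
│ │↳ → B│
└─┴─────┘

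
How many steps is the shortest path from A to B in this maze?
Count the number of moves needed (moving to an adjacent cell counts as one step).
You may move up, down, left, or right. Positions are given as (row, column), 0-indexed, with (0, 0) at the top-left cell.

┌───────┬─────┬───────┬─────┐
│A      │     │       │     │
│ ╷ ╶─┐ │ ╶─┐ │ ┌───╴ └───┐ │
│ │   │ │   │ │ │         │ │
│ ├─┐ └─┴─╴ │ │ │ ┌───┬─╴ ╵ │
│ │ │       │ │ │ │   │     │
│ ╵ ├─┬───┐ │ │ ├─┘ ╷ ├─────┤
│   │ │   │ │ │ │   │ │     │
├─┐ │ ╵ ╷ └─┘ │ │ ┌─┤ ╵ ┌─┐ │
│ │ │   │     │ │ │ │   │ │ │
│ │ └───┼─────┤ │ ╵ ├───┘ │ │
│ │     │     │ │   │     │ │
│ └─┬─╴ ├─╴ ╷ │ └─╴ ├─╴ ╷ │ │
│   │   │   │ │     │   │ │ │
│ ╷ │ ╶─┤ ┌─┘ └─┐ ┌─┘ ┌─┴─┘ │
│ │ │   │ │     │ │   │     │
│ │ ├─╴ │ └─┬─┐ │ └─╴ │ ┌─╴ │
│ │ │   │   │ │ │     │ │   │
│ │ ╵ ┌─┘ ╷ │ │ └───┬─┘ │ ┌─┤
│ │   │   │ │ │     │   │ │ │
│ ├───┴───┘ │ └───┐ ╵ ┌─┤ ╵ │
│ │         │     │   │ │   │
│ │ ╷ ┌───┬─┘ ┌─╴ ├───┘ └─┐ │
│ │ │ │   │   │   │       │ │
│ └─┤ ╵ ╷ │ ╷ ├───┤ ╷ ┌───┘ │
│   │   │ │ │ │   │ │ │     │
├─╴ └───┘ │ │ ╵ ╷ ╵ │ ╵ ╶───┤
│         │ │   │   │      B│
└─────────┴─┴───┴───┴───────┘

Using BFS to find shortest path:
Start: (0, 0), End: (13, 13)
Path found:
(0,0) → (1,0) → (2,0) → (3,0) → (3,1) → (4,1) → (5,1) → (5,2) → (5,3) → (6,3) → (6,2) → (7,2) → (7,3) → (8,3) → (8,2) → (9,2) → (9,1) → (8,1) → (7,1) → (6,1) → (6,0) → (7,0) → (8,0) → (9,0) → (10,0) → (11,0) → (12,0) → (12,1) → (13,1) → (13,2) → (13,3) → (13,4) → (12,4) → (11,4) → (11,3) → (12,3) → (12,2) → (11,2) → (10,2) → (10,3) → (10,4) → (10,5) → (9,5) → (8,5) → (8,4) → (7,4) → (6,4) → (6,5) → (5,5) → (5,6) → (6,6) → (7,6) → (7,7) → (8,7) → (9,7) → (9,8) → (9,9) → (10,9) → (10,10) → (9,10) → (9,11) → (8,11) → (7,11) → (7,12) → (7,13) → (8,13) → (8,12) → (9,12) → (10,12) → (10,13) → (11,13) → (12,13) → (12,12) → (12,11) → (13,11) → (13,12) → (13,13)
Number of steps: 76

Solution:

┌───────┬─────┬───────┬─────┐
│A      │     │       │     │
│ ╷ ╶─┐ │ ╶─┐ │ ┌───╴ └───┐ │
│↓│   │ │   │ │ │         │ │
│ ├─┐ └─┴─╴ │ │ │ ┌───┬─╴ ╵ │
│↓│ │       │ │ │ │   │     │
│ ╵ ├─┬───┐ │ │ ├─┘ ╷ ├─────┤
│↳ ↓│ │   │ │ │ │   │ │     │
├─┐ │ ╵ ╷ └─┘ │ │ ┌─┤ ╵ ┌─┐ │
│ │↓│   │     │ │ │ │   │ │ │
│ │ └───┼─────┤ │ ╵ ├───┘ │ │
│ │↳ → ↓│  ↱ ↓│ │   │     │ │
│ └─┬─╴ ├─╴ ╷ │ └─╴ ├─╴ ╷ │ │
│↓ ↰│↓ ↲│↱ ↑│↓│     │   │ │ │
│ ╷ │ ╶─┤ ┌─┘ └─┐ ┌─┘ ┌─┴─┘ │
│↓│↑│↳ ↓│↑│  ↳ ↓│ │   │↱ → ↓│
│ │ ├─╴ │ └─┬─┐ │ └─╴ │ ┌─╴ │
│↓│↑│↓ ↲│↑ ↰│ │↓│     │↑│↓ ↲│
│ │ ╵ ┌─┘ ╷ │ │ └───┬─┘ │ ┌─┤
│↓│↑ ↲│   │↑│ │↳ → ↓│↱ ↑│↓│ │
│ ├───┴───┘ │ └───┐ ╵ ┌─┤ ╵ │
│↓│  ↱ → → ↑│     │↳ ↑│ │↳ ↓│
│ │ ╷ ┌───┬─┘ ┌─╴ ├───┘ └─┐ │
│↓│ │↑│↓ ↰│   │   │       │↓│
│ └─┤ ╵ ╷ │ ╷ ├───┤ ╷ ┌───┘ │
│↳ ↓│↑ ↲│↑│ │ │   │ │ │↓ ← ↲│
├─╴ └───┘ │ │ ╵ ╷ ╵ │ ╵ ╶───┤
│  ↳ → → ↑│ │   │   │  ↳ → B│
└─────────┴─┴───┴───┴───────┘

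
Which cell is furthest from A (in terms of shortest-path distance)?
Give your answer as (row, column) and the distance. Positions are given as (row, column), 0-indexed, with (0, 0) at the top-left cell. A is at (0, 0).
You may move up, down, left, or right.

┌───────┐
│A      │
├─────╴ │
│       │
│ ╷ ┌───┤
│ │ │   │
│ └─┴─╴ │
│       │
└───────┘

Computing BFS distances from A to all cells:
Furthest cell: (2, 2)
Distance: 14 steps

Path from A to the furthest cell:

┌───────┐
│A → → ↓│
├─────╴ │
│↓ ← ← ↲│
│ ╷ ┌───┤
│↓│ │B ↰│
│ └─┴─╴ │
│↳ → → ↑│
└───────┘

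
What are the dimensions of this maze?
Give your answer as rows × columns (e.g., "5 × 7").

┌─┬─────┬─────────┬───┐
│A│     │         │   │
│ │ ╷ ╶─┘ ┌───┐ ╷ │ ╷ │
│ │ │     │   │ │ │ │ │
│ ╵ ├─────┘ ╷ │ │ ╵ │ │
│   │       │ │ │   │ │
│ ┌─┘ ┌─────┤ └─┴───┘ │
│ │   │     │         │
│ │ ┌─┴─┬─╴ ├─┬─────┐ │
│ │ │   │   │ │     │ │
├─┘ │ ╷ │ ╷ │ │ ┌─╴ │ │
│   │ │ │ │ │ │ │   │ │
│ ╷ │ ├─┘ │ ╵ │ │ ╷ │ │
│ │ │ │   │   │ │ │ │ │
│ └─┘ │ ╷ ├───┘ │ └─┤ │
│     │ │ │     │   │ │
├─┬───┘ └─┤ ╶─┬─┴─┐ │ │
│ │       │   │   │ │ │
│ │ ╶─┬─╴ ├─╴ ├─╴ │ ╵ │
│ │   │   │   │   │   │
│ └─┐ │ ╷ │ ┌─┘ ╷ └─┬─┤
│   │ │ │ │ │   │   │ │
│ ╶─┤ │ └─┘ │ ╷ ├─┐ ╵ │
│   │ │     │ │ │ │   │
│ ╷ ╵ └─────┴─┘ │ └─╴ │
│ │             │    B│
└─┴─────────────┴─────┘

Counting the maze dimensions:
Rows (vertical): 13
Columns (horizontal): 11
Dimensions: 13 × 11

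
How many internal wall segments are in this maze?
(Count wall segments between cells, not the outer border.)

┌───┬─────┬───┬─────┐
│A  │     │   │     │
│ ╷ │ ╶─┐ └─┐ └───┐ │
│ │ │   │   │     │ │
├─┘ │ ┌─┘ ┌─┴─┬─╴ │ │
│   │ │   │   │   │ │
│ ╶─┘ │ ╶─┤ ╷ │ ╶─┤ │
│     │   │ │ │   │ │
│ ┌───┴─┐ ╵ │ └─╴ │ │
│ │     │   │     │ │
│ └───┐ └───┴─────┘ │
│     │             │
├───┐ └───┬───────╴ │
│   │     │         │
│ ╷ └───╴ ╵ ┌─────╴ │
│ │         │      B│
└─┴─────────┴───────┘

Counting internal wall segments:
Total internal walls: 63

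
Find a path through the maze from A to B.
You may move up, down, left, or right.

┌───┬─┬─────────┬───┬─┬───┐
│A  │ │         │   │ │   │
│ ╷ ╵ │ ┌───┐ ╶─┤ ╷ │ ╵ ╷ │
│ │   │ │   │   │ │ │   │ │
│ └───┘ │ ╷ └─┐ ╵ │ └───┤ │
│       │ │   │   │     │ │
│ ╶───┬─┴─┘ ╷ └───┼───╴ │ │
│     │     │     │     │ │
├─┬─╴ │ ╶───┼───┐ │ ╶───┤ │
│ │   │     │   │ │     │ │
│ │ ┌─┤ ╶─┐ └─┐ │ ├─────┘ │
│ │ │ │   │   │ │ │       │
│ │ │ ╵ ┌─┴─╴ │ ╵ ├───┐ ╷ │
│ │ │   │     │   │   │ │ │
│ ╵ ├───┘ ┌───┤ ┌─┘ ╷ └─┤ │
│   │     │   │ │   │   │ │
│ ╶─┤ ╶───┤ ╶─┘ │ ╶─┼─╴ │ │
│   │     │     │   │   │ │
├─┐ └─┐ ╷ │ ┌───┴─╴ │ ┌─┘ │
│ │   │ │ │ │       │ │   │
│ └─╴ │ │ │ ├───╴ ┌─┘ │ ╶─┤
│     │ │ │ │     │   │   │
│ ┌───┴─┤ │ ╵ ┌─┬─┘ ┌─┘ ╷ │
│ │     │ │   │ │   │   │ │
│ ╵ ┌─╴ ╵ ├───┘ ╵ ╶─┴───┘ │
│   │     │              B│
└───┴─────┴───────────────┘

Finding the shortest path through the maze:
Path length: 88 steps
Directions: down → down → down → right → right → down → left → down → down → down → left → down → right → down → right → down → left → left → down → down → right → up → right → right → down → right → up → up → up → up → left → left → up → right → right → up → right → right → up → left → up → left → left → up → right → right → up → right → down → right → right → down → down → down → left → down → down → left → left → down → down → down → right → up → right → right → up → right → up → left → up → right → up → right → down → right → down → left → down → down → left → down → left → down → right → right → right → right

Solution:

┌───┬─┬─────────┬───┬─┬───┐
│A  │ │         │   │ │   │
│ ╷ ╵ │ ┌───┐ ╶─┤ ╷ │ ╵ ╷ │
│↓│   │ │   │   │ │ │   │ │
│ └───┘ │ ╷ └─┐ ╵ │ └───┤ │
│↓      │ │↱ ↓│   │     │ │
│ ╶───┬─┴─┘ ╷ └───┼───╴ │ │
│↳ → ↓│↱ → ↑│↳ → ↓│     │ │
├─┬─╴ │ ╶───┼───┐ │ ╶───┤ │
│ │↓ ↲│↑ ← ↰│   │↓│     │ │
│ │ ┌─┤ ╶─┐ └─┐ │ ├─────┘ │
│ │↓│ │   │↑ ↰│ │↓│       │
│ │ │ ╵ ┌─┴─╴ │ ╵ ├───┐ ╷ │
│ │↓│   │↱ → ↑│↓ ↲│↱ ↓│ │ │
│ ╵ ├───┘ ┌───┤ ┌─┘ ╷ └─┤ │
│↓ ↲│↱ → ↑│   │↓│↱ ↑│↳ ↓│ │
│ ╶─┤ ╶───┤ ╶─┘ │ ╶─┼─╴ │ │
│↳ ↓│↑ ← ↰│↓ ← ↲│↑ ↰│↓ ↲│ │
├─┐ └─┐ ╷ │ ┌───┴─╴ │ ┌─┘ │
│ │↳ ↓│ │↑│↓│    ↱ ↑│↓│   │
│ └─╴ │ │ │ ├───╴ ┌─┘ │ ╶─┤
│↓ ← ↲│ │↑│↓│↱ → ↑│↓ ↲│   │
│ ┌───┴─┤ │ ╵ ┌─┬─┘ ┌─┘ ╷ │
│↓│↱ → ↓│↑│↳ ↑│ │↓ ↲│   │ │
│ ╵ ┌─╴ ╵ ├───┘ ╵ ╶─┴───┘ │
│↳ ↑│  ↳ ↑│      ↳ → → → B│
└───┴─────┴───────────────┘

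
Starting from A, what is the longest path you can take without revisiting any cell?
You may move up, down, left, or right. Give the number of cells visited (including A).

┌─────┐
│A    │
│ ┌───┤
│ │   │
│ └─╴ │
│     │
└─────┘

Finding longest simple path using DFS:
Start: (0, 0)
Longest path visits 7 cells
Path: A → down → down → right → right → up → left

Solution:

┌─────┐
│A    │
│ ┌───┤
│↓│B ↰│
│ └─╴ │
│↳ → ↑│
└─────┘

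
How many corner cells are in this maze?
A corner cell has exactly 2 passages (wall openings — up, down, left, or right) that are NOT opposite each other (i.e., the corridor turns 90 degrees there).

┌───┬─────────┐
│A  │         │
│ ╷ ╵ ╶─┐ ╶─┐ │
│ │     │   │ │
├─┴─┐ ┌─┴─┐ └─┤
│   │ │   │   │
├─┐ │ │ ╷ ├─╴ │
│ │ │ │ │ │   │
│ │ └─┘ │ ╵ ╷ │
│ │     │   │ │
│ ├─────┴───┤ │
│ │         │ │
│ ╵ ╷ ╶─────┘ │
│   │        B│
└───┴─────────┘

Counting corner cells (2 non-opposite passages):
Total corners: 22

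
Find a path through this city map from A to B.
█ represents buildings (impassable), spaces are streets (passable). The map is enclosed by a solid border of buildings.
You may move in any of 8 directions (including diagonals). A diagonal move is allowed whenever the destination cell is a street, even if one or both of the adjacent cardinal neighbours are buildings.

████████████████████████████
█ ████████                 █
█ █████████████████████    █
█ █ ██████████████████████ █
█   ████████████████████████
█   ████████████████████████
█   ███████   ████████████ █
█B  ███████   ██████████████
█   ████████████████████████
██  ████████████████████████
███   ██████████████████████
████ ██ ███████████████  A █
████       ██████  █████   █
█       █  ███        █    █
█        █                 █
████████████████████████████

Finding the shortest path from A to B:
Movement: 8-directional
Path length: 25 steps
Directions: down-left → down-left → down-left → left → left → left → left → left → left → left → left → left → left → left → left → up-left → up-left → left → left → left → up-left → up → up-left → up-left → up-left

Solution:

████████████████████████████
█ ████████                 █
█ █████████████████████    █
█ █ ██████████████████████ █
█   ████████████████████████
█   ████████████████████████
█   ███████   ████████████ █
█B  ███████   ██████████████
█ ↖ ████████████████████████
██ ↖████████████████████████
███ ↖ ██████████████████████
████↑██ ███████████████  A █
████ ↖←←←  ██████  █████↙  █
█       █↖ ███        █↙   █
█        █↖←←←←←←←←←←←←    █
████████████████████████████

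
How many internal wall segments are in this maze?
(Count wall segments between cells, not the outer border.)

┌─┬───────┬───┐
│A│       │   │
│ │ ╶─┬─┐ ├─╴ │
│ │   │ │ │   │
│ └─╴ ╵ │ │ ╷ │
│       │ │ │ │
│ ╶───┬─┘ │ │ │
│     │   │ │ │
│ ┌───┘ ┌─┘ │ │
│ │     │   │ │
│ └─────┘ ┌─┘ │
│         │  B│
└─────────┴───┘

Counting internal wall segments:
Total internal walls: 30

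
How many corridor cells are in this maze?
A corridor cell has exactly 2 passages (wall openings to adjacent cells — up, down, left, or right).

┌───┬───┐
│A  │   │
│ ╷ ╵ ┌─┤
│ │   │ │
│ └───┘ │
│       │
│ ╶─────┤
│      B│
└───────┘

Counting cells with exactly 2 passages:
Total corridor cells: 12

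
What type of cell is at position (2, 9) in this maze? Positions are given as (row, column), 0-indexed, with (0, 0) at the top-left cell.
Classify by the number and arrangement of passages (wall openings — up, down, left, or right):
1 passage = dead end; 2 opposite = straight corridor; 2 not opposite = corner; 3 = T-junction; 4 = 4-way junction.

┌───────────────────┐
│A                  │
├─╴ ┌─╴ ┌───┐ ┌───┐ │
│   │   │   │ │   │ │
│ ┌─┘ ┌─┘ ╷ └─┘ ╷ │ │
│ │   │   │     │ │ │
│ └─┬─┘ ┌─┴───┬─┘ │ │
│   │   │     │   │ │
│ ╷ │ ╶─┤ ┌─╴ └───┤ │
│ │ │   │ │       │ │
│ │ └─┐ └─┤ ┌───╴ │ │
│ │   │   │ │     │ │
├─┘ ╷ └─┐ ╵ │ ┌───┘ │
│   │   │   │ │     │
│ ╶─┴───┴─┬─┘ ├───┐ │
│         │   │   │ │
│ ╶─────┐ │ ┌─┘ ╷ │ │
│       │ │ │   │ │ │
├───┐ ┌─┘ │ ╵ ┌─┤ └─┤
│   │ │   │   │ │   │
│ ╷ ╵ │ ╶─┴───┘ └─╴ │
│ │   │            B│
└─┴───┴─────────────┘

Checking cell at (2, 9):
Number of passages: 2
Cell type: straight corridor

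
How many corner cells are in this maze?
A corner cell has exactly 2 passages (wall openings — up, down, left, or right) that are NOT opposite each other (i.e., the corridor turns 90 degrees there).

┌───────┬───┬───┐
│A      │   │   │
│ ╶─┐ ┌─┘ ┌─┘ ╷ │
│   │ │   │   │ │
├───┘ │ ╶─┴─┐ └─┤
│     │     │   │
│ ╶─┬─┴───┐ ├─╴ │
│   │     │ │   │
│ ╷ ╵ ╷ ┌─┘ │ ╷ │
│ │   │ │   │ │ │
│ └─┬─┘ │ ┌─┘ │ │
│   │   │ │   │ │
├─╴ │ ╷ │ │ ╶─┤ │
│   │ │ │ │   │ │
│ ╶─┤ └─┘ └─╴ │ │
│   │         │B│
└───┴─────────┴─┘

Counting corner cells (2 non-opposite passages):
Total corners: 32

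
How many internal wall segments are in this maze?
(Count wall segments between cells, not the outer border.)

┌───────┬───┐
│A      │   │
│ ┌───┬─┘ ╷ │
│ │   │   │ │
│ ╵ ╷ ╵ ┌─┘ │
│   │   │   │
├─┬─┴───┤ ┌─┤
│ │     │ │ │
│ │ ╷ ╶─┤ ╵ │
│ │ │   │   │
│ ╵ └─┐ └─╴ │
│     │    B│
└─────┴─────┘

Counting internal wall segments:
Total internal walls: 25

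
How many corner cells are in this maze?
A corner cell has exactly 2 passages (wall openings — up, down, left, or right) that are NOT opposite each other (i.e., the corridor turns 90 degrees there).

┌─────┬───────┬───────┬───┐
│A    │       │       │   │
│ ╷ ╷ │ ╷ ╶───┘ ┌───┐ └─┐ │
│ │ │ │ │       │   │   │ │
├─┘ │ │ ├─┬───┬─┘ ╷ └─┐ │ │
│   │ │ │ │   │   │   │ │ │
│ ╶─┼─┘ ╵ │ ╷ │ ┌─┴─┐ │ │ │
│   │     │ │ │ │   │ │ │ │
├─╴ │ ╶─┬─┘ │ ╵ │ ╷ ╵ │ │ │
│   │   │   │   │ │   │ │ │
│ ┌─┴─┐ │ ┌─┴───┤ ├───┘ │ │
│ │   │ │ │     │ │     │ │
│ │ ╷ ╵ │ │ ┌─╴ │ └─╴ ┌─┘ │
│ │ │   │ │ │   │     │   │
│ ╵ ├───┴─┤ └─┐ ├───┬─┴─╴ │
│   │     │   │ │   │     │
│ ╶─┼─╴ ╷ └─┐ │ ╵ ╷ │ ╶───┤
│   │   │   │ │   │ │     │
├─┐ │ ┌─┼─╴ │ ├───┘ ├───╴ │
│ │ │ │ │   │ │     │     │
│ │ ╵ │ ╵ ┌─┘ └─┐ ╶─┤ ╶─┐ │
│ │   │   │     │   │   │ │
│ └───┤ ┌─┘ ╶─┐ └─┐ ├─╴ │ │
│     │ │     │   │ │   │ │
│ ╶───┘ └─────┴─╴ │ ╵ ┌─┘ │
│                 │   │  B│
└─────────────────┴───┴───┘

Counting corner cells (2 non-opposite passages):
Total corners: 85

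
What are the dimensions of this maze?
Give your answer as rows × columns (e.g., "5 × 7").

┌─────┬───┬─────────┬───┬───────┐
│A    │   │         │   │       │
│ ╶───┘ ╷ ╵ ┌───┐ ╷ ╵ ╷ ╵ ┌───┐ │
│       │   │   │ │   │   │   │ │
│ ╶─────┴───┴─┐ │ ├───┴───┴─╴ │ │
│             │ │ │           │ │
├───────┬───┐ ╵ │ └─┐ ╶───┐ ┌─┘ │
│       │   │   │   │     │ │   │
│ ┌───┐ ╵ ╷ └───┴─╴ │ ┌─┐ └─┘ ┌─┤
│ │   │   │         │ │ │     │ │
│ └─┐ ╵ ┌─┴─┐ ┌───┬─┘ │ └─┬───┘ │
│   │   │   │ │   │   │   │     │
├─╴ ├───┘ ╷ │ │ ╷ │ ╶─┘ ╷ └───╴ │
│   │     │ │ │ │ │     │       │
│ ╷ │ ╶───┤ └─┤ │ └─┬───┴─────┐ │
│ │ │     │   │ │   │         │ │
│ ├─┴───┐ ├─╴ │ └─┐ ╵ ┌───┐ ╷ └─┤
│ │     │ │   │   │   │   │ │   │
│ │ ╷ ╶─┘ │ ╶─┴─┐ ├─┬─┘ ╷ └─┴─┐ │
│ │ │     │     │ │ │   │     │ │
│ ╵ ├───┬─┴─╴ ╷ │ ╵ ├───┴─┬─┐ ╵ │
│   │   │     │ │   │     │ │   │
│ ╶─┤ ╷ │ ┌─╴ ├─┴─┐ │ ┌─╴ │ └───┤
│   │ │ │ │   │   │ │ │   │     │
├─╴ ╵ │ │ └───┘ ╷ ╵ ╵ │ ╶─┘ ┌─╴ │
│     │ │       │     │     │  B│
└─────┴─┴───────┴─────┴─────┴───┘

Counting the maze dimensions:
Rows (vertical): 13
Columns (horizontal): 16
Dimensions: 13 × 16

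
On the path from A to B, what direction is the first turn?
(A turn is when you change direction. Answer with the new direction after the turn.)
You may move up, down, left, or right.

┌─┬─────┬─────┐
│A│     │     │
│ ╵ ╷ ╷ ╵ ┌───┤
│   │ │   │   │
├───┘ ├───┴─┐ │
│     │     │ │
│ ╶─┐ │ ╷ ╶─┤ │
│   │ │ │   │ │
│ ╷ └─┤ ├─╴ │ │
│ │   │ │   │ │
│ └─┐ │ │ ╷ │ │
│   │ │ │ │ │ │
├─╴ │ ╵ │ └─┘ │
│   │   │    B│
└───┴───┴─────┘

Directions: down, right, up, right, down, down, left, left, down, right, down, right, down, down, right, up, up, up, up, right, down, right, down, left, down, down, right, right
First turn direction: right

Solution:

┌─┬─────┬─────┐
│A│↱ ↓  │     │
│ ╵ ╷ ╷ ╵ ┌───┤
│↳ ↑│↓│   │   │
├───┘ ├───┴─┐ │
│↓ ← ↲│↱ ↓  │ │
│ ╶─┐ │ ╷ ╶─┤ │
│↳ ↓│ │↑│↳ ↓│ │
│ ╷ └─┤ ├─╴ │ │
│ │↳ ↓│↑│↓ ↲│ │
│ └─┐ │ │ ╷ │ │
│   │↓│↑│↓│ │ │
├─╴ │ ╵ │ └─┘ │
│   │↳ ↑│↳ → B│
└───┴───┴─────┘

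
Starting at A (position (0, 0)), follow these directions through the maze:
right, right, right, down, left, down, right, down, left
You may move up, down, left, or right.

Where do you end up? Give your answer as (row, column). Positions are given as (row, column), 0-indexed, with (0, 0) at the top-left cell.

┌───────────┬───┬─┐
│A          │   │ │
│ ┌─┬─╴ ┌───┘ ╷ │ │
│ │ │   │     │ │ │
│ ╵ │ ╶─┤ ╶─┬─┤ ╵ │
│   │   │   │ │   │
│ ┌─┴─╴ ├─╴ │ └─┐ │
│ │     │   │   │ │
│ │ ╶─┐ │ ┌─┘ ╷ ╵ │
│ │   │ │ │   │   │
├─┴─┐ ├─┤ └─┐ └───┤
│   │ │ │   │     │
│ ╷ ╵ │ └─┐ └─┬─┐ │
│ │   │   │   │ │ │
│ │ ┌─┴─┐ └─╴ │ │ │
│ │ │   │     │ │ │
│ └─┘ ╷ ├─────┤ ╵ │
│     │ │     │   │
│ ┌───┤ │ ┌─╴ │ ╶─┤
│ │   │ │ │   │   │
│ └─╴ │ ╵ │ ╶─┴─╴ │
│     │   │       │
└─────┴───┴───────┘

Following directions step by step:
Start: (0, 0)
  right: (0, 0) → (0, 1)
  right: (0, 1) → (0, 2)
  right: (0, 2) → (0, 3)
  down: (0, 3) → (1, 3)
  left: (1, 3) → (1, 2)
  down: (1, 2) → (2, 2)
  right: (2, 2) → (2, 3)
  down: (2, 3) → (3, 3)
  left: (3, 3) → (3, 2)
Final position: (3, 2)

Path taken:

┌───────────┬───┬─┐
│A → → ↓    │   │ │
│ ┌─┬─╴ ┌───┘ ╷ │ │
│ │ │↓ ↲│     │ │ │
│ ╵ │ ╶─┤ ╶─┬─┤ ╵ │
│   │↳ ↓│   │ │   │
│ ┌─┴─╴ ├─╴ │ └─┐ │
│ │  B ↲│   │   │ │
│ │ ╶─┐ │ ┌─┘ ╷ ╵ │
│ │   │ │ │   │   │
├─┴─┐ ├─┤ └─┐ └───┤
│   │ │ │   │     │
│ ╷ ╵ │ └─┐ └─┬─┐ │
│ │   │   │   │ │ │
│ │ ┌─┴─┐ └─╴ │ │ │
│ │ │   │     │ │ │
│ └─┘ ╷ ├─────┤ ╵ │
│     │ │     │   │
│ ┌───┤ │ ┌─╴ │ ╶─┤
│ │   │ │ │   │   │
│ └─╴ │ ╵ │ ╶─┴─╴ │
│     │   │       │
└─────┴───┴───────┘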